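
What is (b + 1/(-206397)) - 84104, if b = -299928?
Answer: -79263052705/206397 ≈ -3.8403e+5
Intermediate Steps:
(b + 1/(-206397)) - 84104 = (-299928 + 1/(-206397)) - 84104 = (-299928 - 1/206397) - 84104 = -61904239417/206397 - 84104 = -79263052705/206397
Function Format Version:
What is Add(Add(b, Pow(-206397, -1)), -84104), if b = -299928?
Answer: Rational(-79263052705, 206397) ≈ -3.8403e+5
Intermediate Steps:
Add(Add(b, Pow(-206397, -1)), -84104) = Add(Add(-299928, Pow(-206397, -1)), -84104) = Add(Add(-299928, Rational(-1, 206397)), -84104) = Add(Rational(-61904239417, 206397), -84104) = Rational(-79263052705, 206397)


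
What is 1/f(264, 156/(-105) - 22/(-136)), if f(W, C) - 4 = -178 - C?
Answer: -2380/410969 ≈ -0.0057912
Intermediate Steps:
f(W, C) = -174 - C (f(W, C) = 4 + (-178 - C) = -174 - C)
1/f(264, 156/(-105) - 22/(-136)) = 1/(-174 - (156/(-105) - 22/(-136))) = 1/(-174 - (156*(-1/105) - 22*(-1/136))) = 1/(-174 - (-52/35 + 11/68)) = 1/(-174 - 1*(-3151/2380)) = 1/(-174 + 3151/2380) = 1/(-410969/2380) = -2380/410969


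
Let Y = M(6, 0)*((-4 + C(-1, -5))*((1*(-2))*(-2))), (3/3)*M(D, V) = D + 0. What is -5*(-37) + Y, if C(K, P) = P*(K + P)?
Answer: 809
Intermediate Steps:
M(D, V) = D (M(D, V) = D + 0 = D)
Y = 624 (Y = 6*((-4 - 5*(-1 - 5))*((1*(-2))*(-2))) = 6*((-4 - 5*(-6))*(-2*(-2))) = 6*((-4 + 30)*4) = 6*(26*4) = 6*104 = 624)
-5*(-37) + Y = -5*(-37) + 624 = 185 + 624 = 809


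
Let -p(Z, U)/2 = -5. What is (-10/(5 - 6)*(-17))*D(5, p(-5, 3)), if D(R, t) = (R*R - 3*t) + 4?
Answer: 170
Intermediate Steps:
p(Z, U) = 10 (p(Z, U) = -2*(-5) = 10)
D(R, t) = 4 + R² - 3*t (D(R, t) = (R² - 3*t) + 4 = 4 + R² - 3*t)
(-10/(5 - 6)*(-17))*D(5, p(-5, 3)) = (-10/(5 - 6)*(-17))*(4 + 5² - 3*10) = (-10/(-1)*(-17))*(4 + 25 - 30) = (-10*(-1)*(-17))*(-1) = (10*(-17))*(-1) = -170*(-1) = 170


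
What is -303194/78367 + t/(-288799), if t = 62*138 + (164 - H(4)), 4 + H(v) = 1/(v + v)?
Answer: -705966303345/181058489864 ≈ -3.8991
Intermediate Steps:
H(v) = -4 + 1/(2*v) (H(v) = -4 + 1/(v + v) = -4 + 1/(2*v))
t = 69791/8 (t = 62*138 + (164 - (-4 + (½)/4)) = 8556 + (164 - (-4 + (½)*(¼))) = 8556 + (164 - (-4 + ⅛)) = 8556 + (164 - 1*(-31/8)) = 8556 + (164 + 31/8) = 8556 + 1343/8 = 69791/8 ≈ 8723.9)
-303194/78367 + t/(-288799) = -303194/78367 + (69791/8)/(-288799) = -303194*1/78367 + (69791/8)*(-1/288799) = -303194/78367 - 69791/2310392 = -705966303345/181058489864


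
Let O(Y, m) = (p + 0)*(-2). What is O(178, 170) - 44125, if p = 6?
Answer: -44137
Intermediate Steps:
O(Y, m) = -12 (O(Y, m) = (6 + 0)*(-2) = 6*(-2) = -12)
O(178, 170) - 44125 = -12 - 44125 = -44137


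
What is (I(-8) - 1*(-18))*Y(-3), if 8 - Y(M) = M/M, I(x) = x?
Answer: 70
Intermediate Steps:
Y(M) = 7 (Y(M) = 8 - M/M = 8 - 1*1 = 8 - 1 = 7)
(I(-8) - 1*(-18))*Y(-3) = (-8 - 1*(-18))*7 = (-8 + 18)*7 = 10*7 = 70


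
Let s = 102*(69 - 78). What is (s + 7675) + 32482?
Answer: 39239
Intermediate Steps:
s = -918 (s = 102*(-9) = -918)
(s + 7675) + 32482 = (-918 + 7675) + 32482 = 6757 + 32482 = 39239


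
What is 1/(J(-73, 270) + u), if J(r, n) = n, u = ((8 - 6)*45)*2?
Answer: 1/450 ≈ 0.0022222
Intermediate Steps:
u = 180 (u = (2*45)*2 = 90*2 = 180)
1/(J(-73, 270) + u) = 1/(270 + 180) = 1/450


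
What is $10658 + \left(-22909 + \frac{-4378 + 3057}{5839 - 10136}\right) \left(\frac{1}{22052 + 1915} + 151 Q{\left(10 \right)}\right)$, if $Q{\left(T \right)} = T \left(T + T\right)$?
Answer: $- \frac{7916570386727390}{11442911} \approx -6.9183 \cdot 10^{8}$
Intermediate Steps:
$Q{\left(T \right)} = 2 T^{2}$ ($Q{\left(T \right)} = T 2 T = 2 T^{2}$)
$10658 + \left(-22909 + \frac{-4378 + 3057}{5839 - 10136}\right) \left(\frac{1}{22052 + 1915} + 151 Q{\left(10 \right)}\right) = 10658 + \left(-22909 + \frac{-4378 + 3057}{5839 - 10136}\right) \left(\frac{1}{22052 + 1915} + 151 \cdot 2 \cdot 10^{2}\right) = 10658 + \left(-22909 - \frac{1321}{-4297}\right) \left(\frac{1}{23967} + 151 \cdot 2 \cdot 100\right) = 10658 + \left(-22909 - - \frac{1321}{4297}\right) \left(\frac{1}{23967} + 151 \cdot 200\right) = 10658 + \left(-22909 + \frac{1321}{4297}\right) \left(\frac{1}{23967} + 30200\right) = 10658 - \frac{7916692345272828}{11442911} = - \frac{7916570386727390}{11442911}$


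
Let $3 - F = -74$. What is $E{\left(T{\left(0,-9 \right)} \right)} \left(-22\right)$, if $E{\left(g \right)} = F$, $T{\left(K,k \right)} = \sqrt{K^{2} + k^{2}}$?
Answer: $-1694$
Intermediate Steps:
$F = 77$ ($F = 3 - -74 = 3 + 74 = 77$)
$E{\left(g \right)} = 77$
$E{\left(T{\left(0,-9 \right)} \right)} \left(-22\right) = 77 \left(-22\right) = -1694$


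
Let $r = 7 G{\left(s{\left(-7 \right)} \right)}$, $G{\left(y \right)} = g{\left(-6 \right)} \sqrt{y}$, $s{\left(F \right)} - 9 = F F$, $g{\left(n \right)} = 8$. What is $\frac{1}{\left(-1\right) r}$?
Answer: $- \frac{\sqrt{58}}{3248} \approx -0.0023448$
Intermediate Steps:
$s{\left(F \right)} = 9 + F^{2}$ ($s{\left(F \right)} = 9 + F F = 9 + F^{2}$)
$G{\left(y \right)} = 8 \sqrt{y}$
$r = 56 \sqrt{58}$ ($r = 7 \cdot 8 \sqrt{9 + \left(-7\right)^{2}} = 7 \cdot 8 \sqrt{9 + 49} = 7 \cdot 8 \sqrt{58} = 56 \sqrt{58} \approx 426.48$)
$\frac{1}{\left(-1\right) r} = \frac{1}{\left(-1\right) 56 \sqrt{58}} = \frac{1}{\left(-56\right) \sqrt{58}} = - \frac{\sqrt{58}}{3248}$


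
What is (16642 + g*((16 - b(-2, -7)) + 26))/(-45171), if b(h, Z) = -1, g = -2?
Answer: -16556/45171 ≈ -0.36652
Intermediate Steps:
(16642 + g*((16 - b(-2, -7)) + 26))/(-45171) = (16642 - 2*((16 - 1*(-1)) + 26))/(-45171) = (16642 - 2*((16 + 1) + 26))*(-1/45171) = (16642 - 2*(17 + 26))*(-1/45171) = (16642 - 2*43)*(-1/45171) = (16642 - 86)*(-1/45171) = 16556*(-1/45171) = -16556/45171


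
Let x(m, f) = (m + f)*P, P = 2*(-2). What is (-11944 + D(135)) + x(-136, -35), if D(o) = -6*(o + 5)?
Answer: -12100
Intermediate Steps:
P = -4
D(o) = -30 - 6*o (D(o) = -6*(5 + o) = -30 - 6*o)
x(m, f) = -4*f - 4*m (x(m, f) = (m + f)*(-4) = (f + m)*(-4) = -4*f - 4*m)
(-11944 + D(135)) + x(-136, -35) = (-11944 + (-30 - 6*135)) + (-4*(-35) - 4*(-136)) = (-11944 + (-30 - 810)) + (140 + 544) = (-11944 - 840) + 684 = -12784 + 684 = -12100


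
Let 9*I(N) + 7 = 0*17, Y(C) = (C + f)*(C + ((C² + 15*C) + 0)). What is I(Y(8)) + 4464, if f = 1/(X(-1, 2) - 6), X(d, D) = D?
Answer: 40169/9 ≈ 4463.2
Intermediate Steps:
f = -¼ (f = 1/(2 - 6) = 1/(-4) = -¼ ≈ -0.25000)
Y(C) = (-¼ + C)*(C² + 16*C) (Y(C) = (C - ¼)*(C + ((C² + 15*C) + 0)) = (-¼ + C)*(C + (C² + 15*C)) = (-¼ + C)*(C² + 16*C))
I(N) = -7/9 (I(N) = -7/9 + (0*17)/9 = -7/9 + (⅑)*0 = -7/9 + 0 = -7/9)
I(Y(8)) + 4464 = -7/9 + 4464 = 40169/9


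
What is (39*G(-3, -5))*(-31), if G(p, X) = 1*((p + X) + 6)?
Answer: 2418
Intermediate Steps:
G(p, X) = 6 + X + p (G(p, X) = 1*((X + p) + 6) = 1*(6 + X + p) = 6 + X + p)
(39*G(-3, -5))*(-31) = (39*(6 - 5 - 3))*(-31) = (39*(-2))*(-31) = -78*(-31) = 2418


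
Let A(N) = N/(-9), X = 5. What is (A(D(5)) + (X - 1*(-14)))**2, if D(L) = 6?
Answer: 3025/9 ≈ 336.11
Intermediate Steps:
A(N) = -N/9 (A(N) = N*(-1/9) = -N/9)
(A(D(5)) + (X - 1*(-14)))**2 = (-1/9*6 + (5 - 1*(-14)))**2 = (-2/3 + (5 + 14))**2 = (-2/3 + 19)**2 = (55/3)**2 = 3025/9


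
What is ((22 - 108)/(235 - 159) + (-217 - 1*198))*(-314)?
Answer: 2482641/19 ≈ 1.3067e+5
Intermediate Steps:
((22 - 108)/(235 - 159) + (-217 - 1*198))*(-314) = (-86/76 + (-217 - 198))*(-314) = (-86*1/76 - 415)*(-314) = (-43/38 - 415)*(-314) = -15813/38*(-314) = 2482641/19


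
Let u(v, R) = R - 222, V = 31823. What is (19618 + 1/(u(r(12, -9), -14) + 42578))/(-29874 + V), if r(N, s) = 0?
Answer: 830665357/82524558 ≈ 10.066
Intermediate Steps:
u(v, R) = -222 + R
(19618 + 1/(u(r(12, -9), -14) + 42578))/(-29874 + V) = (19618 + 1/((-222 - 14) + 42578))/(-29874 + 31823) = (19618 + 1/(-236 + 42578))/1949 = (19618 + 1/42342)*(1/1949) = (830665357/42342)*(1/1949) = 830665357/82524558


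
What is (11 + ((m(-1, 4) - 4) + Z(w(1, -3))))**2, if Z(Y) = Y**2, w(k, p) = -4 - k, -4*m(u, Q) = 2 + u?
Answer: 16129/16 ≈ 1008.1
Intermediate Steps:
m(u, Q) = -1/2 - u/4 (m(u, Q) = -(2 + u)/4 = -1/2 - u/4)
(11 + ((m(-1, 4) - 4) + Z(w(1, -3))))**2 = (11 + (((-1/2 - 1/4*(-1)) - 4) + (-4 - 1*1)**2))**2 = (11 + (((-1/2 + 1/4) - 4) + (-4 - 1)**2))**2 = (11 + ((-1/4 - 4) + (-5)**2))**2 = (11 + (-17/4 + 25))**2 = (11 + 83/4)**2 = (127/4)**2 = 16129/16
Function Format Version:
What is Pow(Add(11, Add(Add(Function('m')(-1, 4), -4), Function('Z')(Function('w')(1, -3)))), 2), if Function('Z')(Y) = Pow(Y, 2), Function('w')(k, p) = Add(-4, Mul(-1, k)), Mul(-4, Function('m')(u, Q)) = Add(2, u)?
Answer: Rational(16129, 16) ≈ 1008.1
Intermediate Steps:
Function('m')(u, Q) = Add(Rational(-1, 2), Mul(Rational(-1, 4), u)) (Function('m')(u, Q) = Mul(Rational(-1, 4), Add(2, u)) = Add(Rational(-1, 2), Mul(Rational(-1, 4), u)))
Pow(Add(11, Add(Add(Function('m')(-1, 4), -4), Function('Z')(Function('w')(1, -3)))), 2) = Pow(Add(11, Add(Add(Add(Rational(-1, 2), Mul(Rational(-1, 4), -1)), -4), Pow(Add(-4, Mul(-1, 1)), 2))), 2) = Pow(Add(11, Add(Add(Add(Rational(-1, 2), Rational(1, 4)), -4), Pow(Add(-4, -1), 2))), 2) = Pow(Add(11, Add(Add(Rational(-1, 4), -4), Pow(-5, 2))), 2) = Pow(Add(11, Add(Rational(-17, 4), 25)), 2) = Pow(Add(11, Rational(83, 4)), 2) = Pow(Rational(127, 4), 2) = Rational(16129, 16)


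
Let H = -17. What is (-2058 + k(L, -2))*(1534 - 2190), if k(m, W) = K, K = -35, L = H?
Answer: 1373008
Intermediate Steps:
L = -17
k(m, W) = -35
(-2058 + k(L, -2))*(1534 - 2190) = (-2058 - 35)*(1534 - 2190) = -2093*(-656) = 1373008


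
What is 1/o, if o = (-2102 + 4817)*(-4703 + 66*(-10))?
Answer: -1/14560545 ≈ -6.8679e-8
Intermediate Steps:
o = -14560545 (o = 2715*(-4703 - 660) = 2715*(-5363) = -14560545)
1/o = 1/(-14560545) = -1/14560545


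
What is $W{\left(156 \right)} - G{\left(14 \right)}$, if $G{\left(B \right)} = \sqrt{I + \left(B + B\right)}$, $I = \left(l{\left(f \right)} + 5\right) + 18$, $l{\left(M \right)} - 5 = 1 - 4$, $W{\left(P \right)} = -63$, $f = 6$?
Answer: $-63 - \sqrt{53} \approx -70.28$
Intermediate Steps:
$l{\left(M \right)} = 2$ ($l{\left(M \right)} = 5 + \left(1 - 4\right) = 5 - 3 = 2$)
$I = 25$ ($I = \left(2 + 5\right) + 18 = 7 + 18 = 25$)
$G{\left(B \right)} = \sqrt{25 + 2 B}$ ($G{\left(B \right)} = \sqrt{25 + \left(B + B\right)} = \sqrt{25 + 2 B}$)
$W{\left(156 \right)} - G{\left(14 \right)} = -63 - \sqrt{25 + 2 \cdot 14} = -63 - \sqrt{25 + 28} = -63 - \sqrt{53}$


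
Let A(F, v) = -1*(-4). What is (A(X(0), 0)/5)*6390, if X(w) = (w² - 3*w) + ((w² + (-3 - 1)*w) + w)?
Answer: 5112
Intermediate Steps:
X(w) = -6*w + 2*w² (X(w) = (w² - 3*w) + ((w² - 4*w) + w) = (w² - 3*w) + (w² - 3*w) = -6*w + 2*w²)
A(F, v) = 4
(A(X(0), 0)/5)*6390 = (4/5)*6390 = (4*(⅕))*6390 = (⅘)*6390 = 5112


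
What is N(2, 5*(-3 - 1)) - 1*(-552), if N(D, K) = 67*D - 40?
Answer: 646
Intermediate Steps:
N(D, K) = -40 + 67*D
N(2, 5*(-3 - 1)) - 1*(-552) = (-40 + 67*2) - 1*(-552) = (-40 + 134) + 552 = 94 + 552 = 646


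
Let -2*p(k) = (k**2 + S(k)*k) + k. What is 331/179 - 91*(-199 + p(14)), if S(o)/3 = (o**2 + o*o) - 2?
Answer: 138359097/179 ≈ 7.7296e+5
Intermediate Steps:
S(o) = -6 + 6*o**2 (S(o) = 3*((o**2 + o*o) - 2) = 3*((o**2 + o**2) - 2) = 3*(2*o**2 - 2) = 3*(-2 + 2*o**2) = -6 + 6*o**2)
p(k) = -k/2 - k**2/2 - k*(-6 + 6*k**2)/2 (p(k) = -((k**2 + (-6 + 6*k**2)*k) + k)/2 = -((k**2 + k*(-6 + 6*k**2)) + k)/2 = -(k + k**2 + k*(-6 + 6*k**2))/2 = -k/2 - k**2/2 - k*(-6 + 6*k**2)/2)
331/179 - 91*(-199 + p(14)) = 331/179 - 91*(-199 + (1/2)*14*(5 - 1*14 - 6*14**2)) = 331*(1/179) - 91*(-199 + (1/2)*14*(5 - 14 - 6*196)) = 331/179 - 91*(-199 + (1/2)*14*(5 - 14 - 1176)) = 331/179 - 91*(-199 + (1/2)*14*(-1185)) = 331/179 - 91*(-199 - 8295) = 331/179 - 91*(-8494) = 331/179 + 772954 = 138359097/179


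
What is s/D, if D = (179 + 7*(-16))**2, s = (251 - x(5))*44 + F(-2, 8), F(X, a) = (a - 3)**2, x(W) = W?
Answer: 10849/4489 ≈ 2.4168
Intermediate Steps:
F(X, a) = (-3 + a)**2
s = 10849 (s = (251 - 1*5)*44 + (-3 + 8)**2 = (251 - 5)*44 + 5**2 = 246*44 + 25 = 10824 + 25 = 10849)
D = 4489 (D = (179 - 112)**2 = 67**2 = 4489)
s/D = 10849/4489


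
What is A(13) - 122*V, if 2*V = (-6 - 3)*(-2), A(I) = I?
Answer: -1085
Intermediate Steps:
V = 9 (V = ((-6 - 3)*(-2))/2 = (-9*(-2))/2 = (½)*18 = 9)
A(13) - 122*V = 13 - 122*9 = 13 - 1098 = -1085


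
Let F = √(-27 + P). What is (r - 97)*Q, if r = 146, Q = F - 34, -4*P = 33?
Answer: -1666 + 49*I*√141/2 ≈ -1666.0 + 290.92*I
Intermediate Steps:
P = -33/4 (P = -¼*33 = -33/4 ≈ -8.2500)
F = I*√141/2 (F = √(-27 - 33/4) = √(-141/4) = I*√141/2 ≈ 5.9372*I)
Q = -34 + I*√141/2 (Q = I*√141/2 - 34 = -34 + I*√141/2 ≈ -34.0 + 5.9372*I)
(r - 97)*Q = (146 - 97)*(-34 + I*√141/2) = 49*(-34 + I*√141/2) = -1666 + 49*I*√141/2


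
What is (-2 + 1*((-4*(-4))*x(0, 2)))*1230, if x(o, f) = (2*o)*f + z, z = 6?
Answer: 115620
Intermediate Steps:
x(o, f) = 6 + 2*f*o (x(o, f) = (2*o)*f + 6 = 2*f*o + 6 = 6 + 2*f*o)
(-2 + 1*((-4*(-4))*x(0, 2)))*1230 = (-2 + 1*((-4*(-4))*(6 + 2*2*0)))*1230 = (-2 + 1*(16*(6 + 0)))*1230 = (-2 + 1*(16*6))*1230 = (-2 + 1*96)*1230 = (-2 + 96)*1230 = 94*1230 = 115620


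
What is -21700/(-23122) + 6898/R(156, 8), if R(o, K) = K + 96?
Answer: 40438089/601172 ≈ 67.265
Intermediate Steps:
R(o, K) = 96 + K
-21700/(-23122) + 6898/R(156, 8) = -21700/(-23122) + 6898/(96 + 8) = -21700*(-1/23122) + 6898/104 = 10850/11561 + 6898*(1/104) = 10850/11561 + 3449/52 = 40438089/601172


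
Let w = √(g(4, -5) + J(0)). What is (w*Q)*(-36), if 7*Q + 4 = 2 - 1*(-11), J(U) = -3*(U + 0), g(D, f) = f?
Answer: -324*I*√5/7 ≈ -103.5*I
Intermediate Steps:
J(U) = -3*U
Q = 9/7 (Q = -4/7 + (2 - 1*(-11))/7 = -4/7 + (2 + 11)/7 = -4/7 + (⅐)*13 = -4/7 + 13/7 = 9/7 ≈ 1.2857)
w = I*√5 (w = √(-5 - 3*0) = √(-5 + 0) = √(-5) = I*√5 ≈ 2.2361*I)
(w*Q)*(-36) = ((I*√5)*(9/7))*(-36) = (9*I*√5/7)*(-36) = -324*I*√5/7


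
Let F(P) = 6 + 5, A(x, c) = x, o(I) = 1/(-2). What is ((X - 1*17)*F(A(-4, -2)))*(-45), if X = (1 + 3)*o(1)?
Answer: 9405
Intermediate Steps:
o(I) = -½
X = -2 (X = (1 + 3)*(-½) = 4*(-½) = -2)
F(P) = 11
((X - 1*17)*F(A(-4, -2)))*(-45) = ((-2 - 1*17)*11)*(-45) = ((-2 - 17)*11)*(-45) = -19*11*(-45) = -209*(-45) = 9405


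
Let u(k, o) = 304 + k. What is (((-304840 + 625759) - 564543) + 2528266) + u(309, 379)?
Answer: 2285255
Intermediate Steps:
(((-304840 + 625759) - 564543) + 2528266) + u(309, 379) = (((-304840 + 625759) - 564543) + 2528266) + (304 + 309) = ((320919 - 564543) + 2528266) + 613 = (-243624 + 2528266) + 613 = 2284642 + 613 = 2285255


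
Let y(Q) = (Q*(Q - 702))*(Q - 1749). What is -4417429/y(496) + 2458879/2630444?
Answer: 75795485383409/84191653104608 ≈ 0.90027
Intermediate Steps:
y(Q) = Q*(-1749 + Q)*(-702 + Q) (y(Q) = (Q*(-702 + Q))*(-1749 + Q) = Q*(-1749 + Q)*(-702 + Q))
-4417429/y(496) + 2458879/2630444 = -4417429*1/(496*(1227798 + 496² - 2451*496)) + 2458879/2630444 = -4417429*1/(496*(1227798 + 246016 - 1215696)) + 2458879*(1/2630444) = -4417429/(496*258118) + 2458879/2630444 = -4417429/128026528 + 2458879/2630444 = 75795485383409/84191653104608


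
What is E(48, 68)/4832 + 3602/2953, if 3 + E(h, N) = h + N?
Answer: 17738553/14268896 ≈ 1.2432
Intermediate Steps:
E(h, N) = -3 + N + h (E(h, N) = -3 + (h + N) = -3 + (N + h) = -3 + N + h)
E(48, 68)/4832 + 3602/2953 = (-3 + 68 + 48)/4832 + 3602/2953 = 113*(1/4832) + 3602*(1/2953) = 113/4832 + 3602/2953 = 17738553/14268896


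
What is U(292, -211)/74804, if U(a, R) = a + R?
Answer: 81/74804 ≈ 0.0010828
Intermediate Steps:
U(a, R) = R + a
U(292, -211)/74804 = (-211 + 292)/74804 = 81*(1/74804) = 81/74804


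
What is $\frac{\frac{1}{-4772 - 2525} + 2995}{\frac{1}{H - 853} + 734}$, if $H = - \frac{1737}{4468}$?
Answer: $\frac{41664986232837}{10211035883561} \approx 4.0804$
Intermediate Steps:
$H = - \frac{1737}{4468}$ ($H = \left(-1737\right) \frac{1}{4468} = - \frac{1737}{4468} \approx -0.38876$)
$\frac{\frac{1}{-4772 - 2525} + 2995}{\frac{1}{H - 853} + 734} = \frac{\frac{1}{-4772 - 2525} + 2995}{\frac{1}{- \frac{1737}{4468} - 853} + 734} = \frac{\frac{1}{-7297} + 2995}{\frac{1}{- \frac{3812941}{4468}} + 734} = \frac{- \frac{1}{7297} + 2995}{- \frac{4468}{3812941} + 734} = \frac{21854514}{7297 \cdot \frac{2798694226}{3812941}} = \frac{21854514}{7297} \cdot \frac{3812941}{2798694226} = \frac{41664986232837}{10211035883561}$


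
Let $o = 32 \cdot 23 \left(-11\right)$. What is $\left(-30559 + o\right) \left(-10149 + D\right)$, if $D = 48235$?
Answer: $-1472214330$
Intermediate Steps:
$o = -8096$ ($o = 736 \left(-11\right) = -8096$)
$\left(-30559 + o\right) \left(-10149 + D\right) = \left(-30559 - 8096\right) \left(-10149 + 48235\right) = \left(-38655\right) 38086 = -1472214330$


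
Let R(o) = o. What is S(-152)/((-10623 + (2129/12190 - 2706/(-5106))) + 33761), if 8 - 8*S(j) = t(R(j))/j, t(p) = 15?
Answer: 277608965/6345239965344 ≈ 4.3751e-5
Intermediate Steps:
S(j) = 1 - 15/(8*j)
S(-152)/((-10623 + (2129/12190 - 2706/(-5106))) + 33761) = ((-15/8 - 152)/(-152))/((-10623 + (2129/12190 - 2706/(-5106))) + 33761) = (-1/152*(-1231/8))/((-10623 + (2129*(1/12190) - 2706*(-1/5106))) + 33761) = 1231/(1216*((-10623 + (2129/12190 + 451/851)) + 33761)) = 1231/(1216*((-10623 + 317803/451030) + 33761)) = 1231/(1216*(-4790973887/451030 + 33761)) = 1231/(1216*(10436249943/451030)) = (1231/1216)*(451030/10436249943) = 277608965/6345239965344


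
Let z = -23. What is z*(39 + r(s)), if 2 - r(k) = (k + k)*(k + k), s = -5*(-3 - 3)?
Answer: 81857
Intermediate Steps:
s = 30 (s = -5*(-6) = 30)
r(k) = 2 - 4*k² (r(k) = 2 - (k + k)*(k + k) = 2 - 2*k*2*k = 2 - 4*k²)
z*(39 + r(s)) = -23*(39 + (2 - 4*30²)) = -23*(39 + (2 - 4*900)) = -23*(39 + (2 - 3600)) = -23*(39 - 3598) = -23*(-3559) = 81857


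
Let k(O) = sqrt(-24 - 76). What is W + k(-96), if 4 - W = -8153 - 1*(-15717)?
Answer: -7560 + 10*I ≈ -7560.0 + 10.0*I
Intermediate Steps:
W = -7560 (W = 4 - (-8153 - 1*(-15717)) = 4 - (-8153 + 15717) = 4 - 1*7564 = 4 - 7564 = -7560)
k(O) = 10*I (k(O) = sqrt(-100) = 10*I)
W + k(-96) = -7560 + 10*I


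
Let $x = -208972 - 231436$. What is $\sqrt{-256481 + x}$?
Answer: $i \sqrt{696889} \approx 834.8 i$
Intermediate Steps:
$x = -440408$
$\sqrt{-256481 + x} = \sqrt{-256481 - 440408} = \sqrt{-696889} = i \sqrt{696889}$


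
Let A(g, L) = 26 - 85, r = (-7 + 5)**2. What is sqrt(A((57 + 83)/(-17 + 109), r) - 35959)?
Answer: 3*I*sqrt(4002) ≈ 189.78*I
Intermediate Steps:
r = 4 (r = (-2)**2 = 4)
A(g, L) = -59
sqrt(A((57 + 83)/(-17 + 109), r) - 35959) = sqrt(-59 - 35959) = sqrt(-36018) = 3*I*sqrt(4002)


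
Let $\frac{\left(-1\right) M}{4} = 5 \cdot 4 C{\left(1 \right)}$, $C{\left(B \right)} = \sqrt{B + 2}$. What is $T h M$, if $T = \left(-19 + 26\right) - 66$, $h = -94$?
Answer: $- 443680 \sqrt{3} \approx -7.6848 \cdot 10^{5}$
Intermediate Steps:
$C{\left(B \right)} = \sqrt{2 + B}$
$T = -59$ ($T = 7 - 66 = -59$)
$M = - 80 \sqrt{3}$ ($M = - 4 \cdot 5 \cdot 4 \sqrt{2 + 1} = - 4 \cdot 20 \sqrt{3} = - 80 \sqrt{3} \approx -138.56$)
$T h M = \left(-59\right) \left(-94\right) \left(- 80 \sqrt{3}\right) = 5546 \left(- 80 \sqrt{3}\right) = - 443680 \sqrt{3}$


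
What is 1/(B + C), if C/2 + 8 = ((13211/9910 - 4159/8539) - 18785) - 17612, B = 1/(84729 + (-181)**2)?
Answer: -994217886010/72387321978695529 ≈ -1.3735e-5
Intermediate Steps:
B = 1/117490 (B = 1/(84729 + 32761) = 1/117490 ≈ 8.5114e-6)
C = -3080573750411/42310745 (C = -16 + 2*(((13211/9910 - 4159/8539) - 18785) - 17612) = -16 + 2*((71593039/84621490 - 18785) - 17612) = -16 + 2*(-1589543096611/84621490 - 17612) = -16 + 2*(-3079896778491/84621490) = -16 - 3079896778491/42310745 = -3080573750411/42310745 ≈ -72808.)
1/(B + C) = 1/(1/117490 - 3080573750411/42310745) = 1/(-72387321978695529/994217886010) = -994217886010/72387321978695529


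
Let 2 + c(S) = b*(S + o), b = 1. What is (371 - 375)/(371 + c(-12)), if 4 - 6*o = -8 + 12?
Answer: -4/357 ≈ -0.011204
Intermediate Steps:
o = 0 (o = ⅔ - (-8 + 12)/6 = ⅔ - ⅙*4 = ⅔ - ⅔ = 0)
c(S) = -2 + S (c(S) = -2 + 1*(S + 0) = -2 + 1*S = -2 + S)
(371 - 375)/(371 + c(-12)) = (371 - 375)/(371 + (-2 - 12)) = -4/(371 - 14) = -4/357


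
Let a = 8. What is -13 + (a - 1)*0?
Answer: -13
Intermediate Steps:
-13 + (a - 1)*0 = -13 + (8 - 1)*0 = -13 + 7*0 = -13 + 0 = -13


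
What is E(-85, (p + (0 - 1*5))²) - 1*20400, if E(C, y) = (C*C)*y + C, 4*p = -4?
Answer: 239615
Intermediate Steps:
p = -1 (p = (¼)*(-4) = -1)
E(C, y) = C + y*C² (E(C, y) = C²*y + C = y*C² + C = C + y*C²)
E(-85, (p + (0 - 1*5))²) - 1*20400 = -85*(1 - 85*(-1 + (0 - 1*5))²) - 1*20400 = -85*(1 - 85*(-1 + (0 - 5))²) - 20400 = -85*(1 - 85*(-1 - 5)²) - 20400 = -85*(1 - 85*(-6)²) - 20400 = -85*(1 - 85*36) - 20400 = -85*(1 - 3060) - 20400 = -85*(-3059) - 20400 = 260015 - 20400 = 239615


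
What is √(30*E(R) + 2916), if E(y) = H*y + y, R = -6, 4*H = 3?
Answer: 51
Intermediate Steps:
H = ¾ (H = (¼)*3 = ¾ ≈ 0.75000)
E(y) = 7*y/4 (E(y) = 3*y/4 + y = 7*y/4)
√(30*E(R) + 2916) = √(30*((7/4)*(-6)) + 2916) = √(30*(-21/2) + 2916) = √(-315 + 2916) = √2601 = 51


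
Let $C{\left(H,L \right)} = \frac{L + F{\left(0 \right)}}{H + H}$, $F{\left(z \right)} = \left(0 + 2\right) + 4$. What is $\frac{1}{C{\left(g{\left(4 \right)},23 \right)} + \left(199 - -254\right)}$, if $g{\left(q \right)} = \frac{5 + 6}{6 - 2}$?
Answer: $\frac{11}{5041} \approx 0.0021821$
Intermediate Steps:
$F{\left(z \right)} = 6$ ($F{\left(z \right)} = 2 + 4 = 6$)
$g{\left(q \right)} = \frac{11}{4}$
$C{\left(H,L \right)} = \frac{6 + L}{2 H}$ ($C{\left(H,L \right)} = \frac{L + 6}{H + H} = \frac{6 + L}{2 H}$)
$\frac{1}{C{\left(g{\left(4 \right)},23 \right)} + \left(199 - -254\right)} = \frac{1}{\frac{6 + 23}{2 \cdot \frac{11}{4}} + \left(199 - -254\right)} = \frac{1}{\frac{1}{2} \cdot \frac{4}{11} \cdot 29 + \left(199 + 254\right)} = \frac{1}{\frac{58}{11} + 453} = \frac{1}{\frac{5041}{11}} = \frac{11}{5041}$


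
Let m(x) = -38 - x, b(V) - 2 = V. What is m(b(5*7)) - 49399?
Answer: -49474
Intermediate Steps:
b(V) = 2 + V
m(b(5*7)) - 49399 = (-38 - (2 + 5*7)) - 49399 = (-38 - (2 + 35)) - 49399 = (-38 - 1*37) - 49399 = (-38 - 37) - 49399 = -75 - 49399 = -49474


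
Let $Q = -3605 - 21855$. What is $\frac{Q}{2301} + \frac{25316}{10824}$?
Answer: $- \frac{6036859}{691834} \approx -8.7259$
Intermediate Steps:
$Q = -25460$
$\frac{Q}{2301} + \frac{25316}{10824} = - \frac{25460}{2301} + \frac{25316}{10824} = \left(-25460\right) \frac{1}{2301} + 25316 \cdot \frac{1}{10824} = - \frac{25460}{2301} + \frac{6329}{2706} = - \frac{6036859}{691834}$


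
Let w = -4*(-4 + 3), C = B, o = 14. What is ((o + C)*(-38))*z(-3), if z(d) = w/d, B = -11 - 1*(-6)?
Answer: 456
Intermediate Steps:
B = -5 (B = -11 + 6 = -5)
C = -5
w = 4 (w = -4*(-1) = 4)
z(d) = 4/d
((o + C)*(-38))*z(-3) = ((14 - 5)*(-38))*(4/(-3)) = (9*(-38))*(4*(-⅓)) = -342*(-4/3) = 456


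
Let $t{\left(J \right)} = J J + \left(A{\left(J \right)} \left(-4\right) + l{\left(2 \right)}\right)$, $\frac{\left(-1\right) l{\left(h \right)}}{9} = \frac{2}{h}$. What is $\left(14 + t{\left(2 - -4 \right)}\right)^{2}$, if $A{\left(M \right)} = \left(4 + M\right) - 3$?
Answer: $169$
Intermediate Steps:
$A{\left(M \right)} = 1 + M$
$l{\left(h \right)} = - \frac{18}{h}$ ($l{\left(h \right)} = - 9 \frac{2}{h} = - \frac{18}{h}$)
$t{\left(J \right)} = -13 + J^{2} - 4 J$ ($t{\left(J \right)} = J J + \left(\left(1 + J\right) \left(-4\right) - \frac{18}{2}\right) = J^{2} - \left(13 + 4 J\right) = -13 + J^{2} - 4 J$)
$\left(14 + t{\left(2 - -4 \right)}\right)^{2} = \left(14 - \left(13 - \left(2 - -4\right)^{2} + 4 \left(2 - -4\right)\right)\right)^{2} = \left(14 - \left(13 - \left(2 + 4\right)^{2} + 4 \left(2 + 4\right)\right)\right)^{2} = \left(14 - \left(37 - 36\right)\right)^{2} = \left(14 - 1\right)^{2} = 13^{2} = 169$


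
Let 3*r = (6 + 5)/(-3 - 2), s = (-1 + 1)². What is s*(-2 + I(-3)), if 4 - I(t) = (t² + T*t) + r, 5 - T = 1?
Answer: 0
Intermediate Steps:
T = 4 (T = 5 - 1*1 = 5 - 1 = 4)
s = 0 (s = 0² = 0)
r = -11/15 (r = ((6 + 5)/(-3 - 2))/3 = (11/(-5))/3 = (11*(-⅕))/3 = (⅓)*(-11/5) = -11/15 ≈ -0.73333)
I(t) = 71/15 - t² - 4*t (I(t) = 4 - ((t² + 4*t) - 11/15) = 4 - (-11/15 + t² + 4*t) = 4 + (11/15 - t² - 4*t) = 71/15 - t² - 4*t)
s*(-2 + I(-3)) = 0*(-2 + (71/15 - 1*(-3)² - 4*(-3))) = 0*(-2 + (71/15 - 1*9 + 12)) = 0*(-2 + (71/15 - 9 + 12)) = 0*(-2 + 116/15) = 0*(86/15) = 0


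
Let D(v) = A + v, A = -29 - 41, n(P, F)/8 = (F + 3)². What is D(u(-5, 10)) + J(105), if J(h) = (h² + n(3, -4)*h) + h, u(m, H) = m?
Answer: 11895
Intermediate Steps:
n(P, F) = 8*(3 + F)² (n(P, F) = 8*(F + 3)² = 8*(3 + F)²)
A = -70
J(h) = h² + 9*h (J(h) = (h² + (8*(3 - 4)²)*h) + h = (h² + (8*(-1)²)*h) + h = (h² + (8*1)*h) + h = (h² + 8*h) + h = h² + 9*h)
D(v) = -70 + v
D(u(-5, 10)) + J(105) = (-70 - 5) + 105*(9 + 105) = -75 + 105*114 = -75 + 11970 = 11895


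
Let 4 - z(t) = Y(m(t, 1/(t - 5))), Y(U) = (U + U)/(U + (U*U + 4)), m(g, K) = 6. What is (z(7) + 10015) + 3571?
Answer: 312564/23 ≈ 13590.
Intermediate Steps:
Y(U) = 2*U/(4 + U + U**2) (Y(U) = (2*U)/(U + (U**2 + 4)) = (2*U)/(U + (4 + U**2)) = (2*U)/(4 + U + U**2) = 2*U/(4 + U + U**2))
z(t) = 86/23 (z(t) = 4 - 2*6/(4 + 6 + 6**2) = 4 - 2*6/(4 + 6 + 36) = 4 - 2*6/46 = 4 - 1*6/23 = 4 - 6/23 = 86/23)
(z(7) + 10015) + 3571 = (86/23 + 10015) + 3571 = 230431/23 + 3571 = 312564/23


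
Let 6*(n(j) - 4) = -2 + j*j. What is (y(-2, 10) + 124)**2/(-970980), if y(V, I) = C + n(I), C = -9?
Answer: -41209/2184705 ≈ -0.018862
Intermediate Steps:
n(j) = 11/3 + j**2/6 (n(j) = 4 + (-2 + j*j)/6 = 4 + (-2 + j**2)/6 = 4 + (-1/3 + j**2/6) = 11/3 + j**2/6)
y(V, I) = -16/3 + I**2/6 (y(V, I) = -9 + (11/3 + I**2/6) = -16/3 + I**2/6)
(y(-2, 10) + 124)**2/(-970980) = ((-16/3 + (1/6)*10**2) + 124)**2/(-970980) = ((-16/3 + (1/6)*100) + 124)**2*(-1/970980) = ((-16/3 + 50/3) + 124)**2*(-1/970980) = (34/3 + 124)**2*(-1/970980) = (406/3)**2*(-1/970980) = (164836/9)*(-1/970980) = -41209/2184705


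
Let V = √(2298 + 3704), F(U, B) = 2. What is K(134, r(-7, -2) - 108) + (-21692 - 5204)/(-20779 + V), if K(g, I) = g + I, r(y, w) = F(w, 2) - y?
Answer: 15670501349/431760839 + 26896*√6002/431760839 ≈ 36.299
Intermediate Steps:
r(y, w) = 2 - y
V = √6002 ≈ 77.473
K(g, I) = I + g
K(134, r(-7, -2) - 108) + (-21692 - 5204)/(-20779 + V) = (((2 - 1*(-7)) - 108) + 134) + (-21692 - 5204)/(-20779 + √6002) = (((2 + 7) - 108) + 134) - 26896/(-20779 + √6002) = ((9 - 108) + 134) - 26896/(-20779 + √6002) = (-99 + 134) - 26896/(-20779 + √6002) = 35 - 26896/(-20779 + √6002)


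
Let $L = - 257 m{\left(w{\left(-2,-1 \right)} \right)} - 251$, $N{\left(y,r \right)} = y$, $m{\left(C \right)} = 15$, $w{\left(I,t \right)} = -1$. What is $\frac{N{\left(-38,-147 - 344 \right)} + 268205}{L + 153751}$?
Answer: $\frac{268167}{149645} \approx 1.792$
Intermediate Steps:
$L = -4106$ ($L = \left(-257\right) 15 - 251 = -3855 - 251 = -4106$)
$\frac{N{\left(-38,-147 - 344 \right)} + 268205}{L + 153751} = \frac{-38 + 268205}{-4106 + 153751} = \frac{268167}{149645}$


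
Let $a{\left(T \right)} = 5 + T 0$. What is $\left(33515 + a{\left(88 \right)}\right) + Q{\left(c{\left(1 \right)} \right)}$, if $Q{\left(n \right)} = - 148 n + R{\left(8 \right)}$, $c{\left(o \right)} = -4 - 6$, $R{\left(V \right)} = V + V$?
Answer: $35016$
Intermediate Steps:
$R{\left(V \right)} = 2 V$
$a{\left(T \right)} = 5$ ($a{\left(T \right)} = 5 + 0 = 5$)
$c{\left(o \right)} = -10$ ($c{\left(o \right)} = -4 - 6 = -10$)
$Q{\left(n \right)} = 16 - 148 n$ ($Q{\left(n \right)} = - 148 n + 2 \cdot 8 = - 148 n + 16 = 16 - 148 n$)
$\left(33515 + a{\left(88 \right)}\right) + Q{\left(c{\left(1 \right)} \right)} = \left(33515 + 5\right) + \left(16 - -1480\right) = 33520 + \left(16 + 1480\right) = 33520 + 1496 = 35016$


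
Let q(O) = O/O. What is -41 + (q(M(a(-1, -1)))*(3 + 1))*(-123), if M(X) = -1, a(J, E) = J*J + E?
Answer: -533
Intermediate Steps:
a(J, E) = E + J² (a(J, E) = J² + E = E + J²)
q(O) = 1
-41 + (q(M(a(-1, -1)))*(3 + 1))*(-123) = -41 + (1*(3 + 1))*(-123) = -41 + (1*4)*(-123) = -41 + 4*(-123) = -41 - 492 = -533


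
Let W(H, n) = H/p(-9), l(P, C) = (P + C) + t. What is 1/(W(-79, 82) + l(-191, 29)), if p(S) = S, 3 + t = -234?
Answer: -9/3512 ≈ -0.0025626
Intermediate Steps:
t = -237 (t = -3 - 234 = -237)
l(P, C) = -237 + C + P (l(P, C) = (P + C) - 237 = (C + P) - 237 = -237 + C + P)
W(H, n) = -H/9 (W(H, n) = H/(-9) = H*(-⅑) = -H/9)
1/(W(-79, 82) + l(-191, 29)) = 1/(-⅑*(-79) + (-237 + 29 - 191)) = 1/(79/9 - 399) = 1/(-3512/9) = -9/3512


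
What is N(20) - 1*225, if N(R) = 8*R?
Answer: -65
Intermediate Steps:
N(20) - 1*225 = 8*20 - 1*225 = 160 - 225 = -65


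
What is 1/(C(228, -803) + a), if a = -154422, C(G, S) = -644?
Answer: -1/155066 ≈ -6.4489e-6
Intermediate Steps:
1/(C(228, -803) + a) = 1/(-644 - 154422) = 1/(-155066) = -1/155066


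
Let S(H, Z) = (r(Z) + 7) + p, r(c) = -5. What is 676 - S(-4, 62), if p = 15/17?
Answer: 11443/17 ≈ 673.12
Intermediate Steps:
p = 15/17 (p = 15*(1/17) = 15/17 ≈ 0.88235)
S(H, Z) = 49/17 (S(H, Z) = (-5 + 7) + 15/17 = 2 + 15/17 = 49/17)
676 - S(-4, 62) = 676 - 1*49/17 = 676 - 49/17 = 11443/17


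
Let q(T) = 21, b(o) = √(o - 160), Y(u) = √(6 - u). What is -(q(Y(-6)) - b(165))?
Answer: -21 + √5 ≈ -18.764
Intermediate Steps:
b(o) = √(-160 + o)
-(q(Y(-6)) - b(165)) = -(21 - √(-160 + 165)) = -(21 - √5) = -21 + √5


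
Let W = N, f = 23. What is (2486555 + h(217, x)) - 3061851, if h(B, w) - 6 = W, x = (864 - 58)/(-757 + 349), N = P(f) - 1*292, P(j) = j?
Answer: -575559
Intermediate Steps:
N = -269 (N = 23 - 1*292 = 23 - 292 = -269)
x = -403/204 (x = 806/(-408) = 806*(-1/408) = -403/204 ≈ -1.9755)
W = -269
h(B, w) = -263 (h(B, w) = 6 - 269 = -263)
(2486555 + h(217, x)) - 3061851 = (2486555 - 263) - 3061851 = 2486292 - 3061851 = -575559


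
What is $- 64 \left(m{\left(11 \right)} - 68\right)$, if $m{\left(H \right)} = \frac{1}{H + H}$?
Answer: $\frac{47840}{11} \approx 4349.1$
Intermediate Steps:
$m{\left(H \right)} = \frac{1}{2 H}$
$- 64 \left(m{\left(11 \right)} - 68\right) = - 64 \left(\frac{1}{2 \cdot 11} - 68\right) = - 64 \left(\frac{1}{2} \cdot \frac{1}{11} - 68\right) = - 64 \left(\frac{1}{22} - 68\right) = \left(-64\right) \left(- \frac{1495}{22}\right) = \frac{47840}{11}$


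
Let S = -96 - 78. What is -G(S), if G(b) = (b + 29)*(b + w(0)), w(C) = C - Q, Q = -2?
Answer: -24940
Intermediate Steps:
S = -174
w(C) = 2 + C (w(C) = C - 1*(-2) = C + 2 = 2 + C)
G(b) = (2 + b)*(29 + b) (G(b) = (b + 29)*(b + (2 + 0)) = (29 + b)*(b + 2) = (29 + b)*(2 + b) = (2 + b)*(29 + b))
-G(S) = -(58 + (-174)² + 31*(-174)) = -(58 + 30276 - 5394) = -1*24940 = -24940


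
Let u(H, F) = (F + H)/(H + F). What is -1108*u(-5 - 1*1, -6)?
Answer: -1108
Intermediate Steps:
u(H, F) = 1 (u(H, F) = (F + H)/(F + H) = 1)
-1108*u(-5 - 1*1, -6) = -1108*1 = -1108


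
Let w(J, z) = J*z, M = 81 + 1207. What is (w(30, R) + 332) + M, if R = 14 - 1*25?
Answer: 1290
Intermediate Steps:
R = -11 (R = 14 - 25 = -11)
M = 1288
(w(30, R) + 332) + M = (30*(-11) + 332) + 1288 = (-330 + 332) + 1288 = 2 + 1288 = 1290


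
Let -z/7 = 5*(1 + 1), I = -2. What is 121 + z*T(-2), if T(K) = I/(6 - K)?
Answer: 277/2 ≈ 138.50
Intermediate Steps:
z = -70 (z = -35*(1 + 1) = -35*2 = -7*10 = -70)
T(K) = -2/(6 - K)
121 + z*T(-2) = 121 - 140/(-6 - 2) = 121 - 140/(-8) = 121 - 140*(-1)/8 = 121 - 70*(-¼) = 121 + 35/2 = 277/2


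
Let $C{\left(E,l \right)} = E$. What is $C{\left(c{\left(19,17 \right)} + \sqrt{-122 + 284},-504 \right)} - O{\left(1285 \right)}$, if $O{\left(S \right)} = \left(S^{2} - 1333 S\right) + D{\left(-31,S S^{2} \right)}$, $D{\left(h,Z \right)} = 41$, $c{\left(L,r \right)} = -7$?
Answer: $61632 + 9 \sqrt{2} \approx 61645.0$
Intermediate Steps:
$O{\left(S \right)} = 41 + S^{2} - 1333 S$ ($O{\left(S \right)} = \left(S^{2} - 1333 S\right) + 41 = 41 + S^{2} - 1333 S$)
$C{\left(c{\left(19,17 \right)} + \sqrt{-122 + 284},-504 \right)} - O{\left(1285 \right)} = \left(-7 + \sqrt{-122 + 284}\right) - \left(41 + 1285^{2} - 1712905\right) = \left(-7 + \sqrt{162}\right) - \left(41 + 1651225 - 1712905\right) = \left(-7 + 9 \sqrt{2}\right) - -61639 = \left(-7 + 9 \sqrt{2}\right) + 61639 = 61632 + 9 \sqrt{2}$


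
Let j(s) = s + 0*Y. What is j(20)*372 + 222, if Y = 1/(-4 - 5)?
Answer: 7662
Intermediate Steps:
Y = -⅑ (Y = 1/(-9) = -⅑ ≈ -0.11111)
j(s) = s (j(s) = s + 0*(-⅑) = s + 0 = s)
j(20)*372 + 222 = 20*372 + 222 = 7440 + 222 = 7662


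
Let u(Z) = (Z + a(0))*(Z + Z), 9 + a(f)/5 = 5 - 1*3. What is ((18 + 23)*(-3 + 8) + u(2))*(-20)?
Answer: -1460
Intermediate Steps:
a(f) = -35 (a(f) = -45 + 5*(5 - 1*3) = -45 + 5*(5 - 3) = -45 + 5*2 = -45 + 10 = -35)
u(Z) = 2*Z*(-35 + Z) (u(Z) = (Z - 35)*(Z + Z) = (-35 + Z)*(2*Z) = 2*Z*(-35 + Z))
((18 + 23)*(-3 + 8) + u(2))*(-20) = ((18 + 23)*(-3 + 8) + 2*2*(-35 + 2))*(-20) = (41*5 + 2*2*(-33))*(-20) = (205 - 132)*(-20) = 73*(-20) = -1460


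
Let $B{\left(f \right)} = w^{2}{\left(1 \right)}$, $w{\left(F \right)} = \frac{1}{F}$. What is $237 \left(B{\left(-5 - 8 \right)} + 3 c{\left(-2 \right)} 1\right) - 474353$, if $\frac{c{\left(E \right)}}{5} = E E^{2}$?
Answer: $-502556$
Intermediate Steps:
$B{\left(f \right)} = 1$ ($B{\left(f \right)} = \left(1^{-1}\right)^{2} = 1^{2} = 1$)
$c{\left(E \right)} = 5 E^{3}$ ($c{\left(E \right)} = 5 E E^{2} = 5 E^{3}$)
$237 \left(B{\left(-5 - 8 \right)} + 3 c{\left(-2 \right)} 1\right) - 474353 = 237 \left(1 + 3 \cdot 5 \left(-2\right)^{3} \cdot 1\right) - 474353 = 237 \left(1 + 3 \cdot 5 \left(-8\right) 1\right) - 474353 = 237 \left(1 + 3 \left(-40\right) 1\right) - 474353 = 237 \left(1 - 120\right) - 474353 = 237 \left(-119\right) - 474353 = -28203 - 474353 = -502556$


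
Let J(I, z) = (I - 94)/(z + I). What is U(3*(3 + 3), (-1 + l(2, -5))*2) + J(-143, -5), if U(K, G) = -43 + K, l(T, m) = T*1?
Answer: -3463/148 ≈ -23.399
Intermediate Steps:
l(T, m) = T
J(I, z) = (-94 + I)/(I + z)
U(3*(3 + 3), (-1 + l(2, -5))*2) + J(-143, -5) = (-43 + 3*(3 + 3)) + (-94 - 143)/(-143 - 5) = (-43 + 3*6) - 237/(-148) = (-43 + 18) - 1/148*(-237) = -25 + 237/148 = -3463/148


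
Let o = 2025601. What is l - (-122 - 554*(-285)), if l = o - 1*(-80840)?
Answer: 1948673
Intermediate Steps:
l = 2106441 (l = 2025601 - 1*(-80840) = 2025601 + 80840 = 2106441)
l - (-122 - 554*(-285)) = 2106441 - (-122 - 554*(-285)) = 2106441 - (-122 + 157890) = 2106441 - 1*157768 = 2106441 - 157768 = 1948673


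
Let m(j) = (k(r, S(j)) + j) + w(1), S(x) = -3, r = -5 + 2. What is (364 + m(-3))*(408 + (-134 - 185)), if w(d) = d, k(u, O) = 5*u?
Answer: 30883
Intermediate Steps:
r = -3
m(j) = -14 + j (m(j) = (5*(-3) + j) + 1 = (-15 + j) + 1 = -14 + j)
(364 + m(-3))*(408 + (-134 - 185)) = (364 + (-14 - 3))*(408 + (-134 - 185)) = (364 - 17)*(408 - 319) = 347*89 = 30883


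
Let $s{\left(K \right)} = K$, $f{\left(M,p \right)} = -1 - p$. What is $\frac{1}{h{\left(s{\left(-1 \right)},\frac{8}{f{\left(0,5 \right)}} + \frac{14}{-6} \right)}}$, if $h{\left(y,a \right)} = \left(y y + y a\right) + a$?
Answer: $1$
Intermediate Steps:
$h{\left(y,a \right)} = a + y^{2} + a y$ ($h{\left(y,a \right)} = \left(y^{2} + a y\right) + a = a + y^{2} + a y$)
$\frac{1}{h{\left(s{\left(-1 \right)},\frac{8}{f{\left(0,5 \right)}} + \frac{14}{-6} \right)}} = \frac{1}{\left(\frac{8}{-1 - 5} + \frac{14}{-6}\right) + \left(-1\right)^{2} + \left(\frac{8}{-1 - 5} + \frac{14}{-6}\right) \left(-1\right)} = \frac{1}{\left(\frac{8}{-1 - 5} + 14 \left(- \frac{1}{6}\right)\right) + 1 + \left(\frac{8}{-1 - 5} + 14 \left(- \frac{1}{6}\right)\right) \left(-1\right)} = \frac{1}{\left(\frac{8}{-6} - \frac{7}{3}\right) + 1 + \left(\frac{8}{-6} - \frac{7}{3}\right) \left(-1\right)} = \frac{1}{\left(8 \left(- \frac{1}{6}\right) - \frac{7}{3}\right) + 1 + \left(8 \left(- \frac{1}{6}\right) - \frac{7}{3}\right) \left(-1\right)} = \frac{1}{\left(- \frac{4}{3} - \frac{7}{3}\right) + 1 + \left(- \frac{4}{3} - \frac{7}{3}\right) \left(-1\right)} = \frac{1}{- \frac{11}{3} + 1 - - \frac{11}{3}} = \frac{1}{- \frac{11}{3} + 1 + \frac{11}{3}} = 1^{-1} = 1$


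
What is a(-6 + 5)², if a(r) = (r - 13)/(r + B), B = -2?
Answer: 196/9 ≈ 21.778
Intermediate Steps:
a(r) = (-13 + r)/(-2 + r) (a(r) = (r - 13)/(r - 2) = (-13 + r)/(-2 + r))
a(-6 + 5)² = ((-13 + (-6 + 5))/(-2 + (-6 + 5)))² = ((-13 - 1)/(-2 - 1))² = (-14/(-3))² = (-⅓*(-14))² = (14/3)² = 196/9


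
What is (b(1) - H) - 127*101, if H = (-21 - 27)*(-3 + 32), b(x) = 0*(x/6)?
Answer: -11435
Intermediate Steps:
b(x) = 0 (b(x) = 0*(x*(1/6)) = 0*(x/6) = 0)
H = -1392 (H = -48*29 = -1392)
(b(1) - H) - 127*101 = (0 - 1*(-1392)) - 127*101 = (0 + 1392) - 12827 = 1392 - 12827 = -11435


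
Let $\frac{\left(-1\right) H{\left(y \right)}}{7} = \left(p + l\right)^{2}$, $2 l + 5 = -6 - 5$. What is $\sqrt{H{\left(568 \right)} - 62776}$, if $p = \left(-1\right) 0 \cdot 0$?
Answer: $2 i \sqrt{15806} \approx 251.44 i$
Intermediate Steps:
$p = 0$ ($p = 0 \cdot 0 = 0$)
$l = -8$ ($l = - \frac{5}{2} + \frac{-6 - 5}{2} = - \frac{5}{2} + \frac{1}{2} \left(-11\right) = - \frac{5}{2} - \frac{11}{2} = -8$)
$H{\left(y \right)} = -448$ ($H{\left(y \right)} = - 7 \left(0 - 8\right)^{2} = - 7 \left(-8\right)^{2} = \left(-7\right) 64 = -448$)
$\sqrt{H{\left(568 \right)} - 62776} = \sqrt{-448 - 62776} = \sqrt{-63224} = 2 i \sqrt{15806}$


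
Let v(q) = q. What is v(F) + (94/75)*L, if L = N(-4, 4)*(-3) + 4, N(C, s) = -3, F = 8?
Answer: 1822/75 ≈ 24.293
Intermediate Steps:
L = 13 (L = -3*(-3) + 4 = 9 + 4 = 13)
v(F) + (94/75)*L = 8 + (94/75)*13 = 8 + 1222/75 = 1822/75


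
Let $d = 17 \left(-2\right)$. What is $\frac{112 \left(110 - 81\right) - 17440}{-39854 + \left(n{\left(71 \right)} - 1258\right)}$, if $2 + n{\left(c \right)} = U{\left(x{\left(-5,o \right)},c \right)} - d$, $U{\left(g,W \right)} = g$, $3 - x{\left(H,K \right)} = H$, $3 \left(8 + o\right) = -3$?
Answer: $\frac{887}{2567} \approx 0.34554$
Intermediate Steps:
$o = -9$ ($o = -8 + \frac{1}{3} \left(-3\right) = -8 - 1 = -9$)
$x{\left(H,K \right)} = 3 - H$
$d = -34$
$n{\left(c \right)} = 40$ ($n{\left(c \right)} = -2 + \left(\left(3 - -5\right) - -34\right) = -2 + \left(\left(3 + 5\right) + 34\right) = -2 + \left(8 + 34\right) = -2 + 42 = 40$)
$\frac{112 \left(110 - 81\right) - 17440}{-39854 + \left(n{\left(71 \right)} - 1258\right)} = \frac{112 \left(110 - 81\right) - 17440}{-39854 + \left(40 - 1258\right)} = \frac{112 \cdot 29 - 17440}{-39854 - 1218} = \frac{3248 - 17440}{-41072} = \left(-14192\right) \left(- \frac{1}{41072}\right) = \frac{887}{2567}$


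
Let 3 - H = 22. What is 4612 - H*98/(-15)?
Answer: 67318/15 ≈ 4487.9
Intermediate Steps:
H = -19 (H = 3 - 1*22 = 3 - 22 = -19)
4612 - H*98/(-15) = 4612 - (-19)*98/(-15) = 4612 - (-19)*98*(-1/15) = 4612 - (-19)*(-98)/15 = 4612 - 1*1862/15 = 4612 - 1862/15 = 67318/15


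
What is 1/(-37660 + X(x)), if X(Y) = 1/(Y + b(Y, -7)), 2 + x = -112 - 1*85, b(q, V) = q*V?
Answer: -1194/44966039 ≈ -2.6553e-5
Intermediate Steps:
b(q, V) = V*q
x = -199 (x = -2 + (-112 - 1*85) = -2 + (-112 - 85) = -2 - 197 = -199)
X(Y) = -1/(6*Y) (X(Y) = 1/(Y - 7*Y) = 1/(-6*Y) = -1/(6*Y))
1/(-37660 + X(x)) = 1/(-37660 - 1/6/(-199)) = 1/(-37660 - 1/6*(-1/199)) = 1/(-37660 + 1/1194) = 1/(-44966039/1194) = -1194/44966039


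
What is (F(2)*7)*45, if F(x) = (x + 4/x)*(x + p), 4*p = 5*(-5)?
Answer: -5355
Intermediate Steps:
p = -25/4 (p = (5*(-5))/4 = (1/4)*(-25) = -25/4 ≈ -6.2500)
F(x) = (-25/4 + x)*(x + 4/x) (F(x) = (x + 4/x)*(x - 25/4) = (x + 4/x)*(-25/4 + x) = (-25/4 + x)*(x + 4/x))
(F(2)*7)*45 = ((4 + 2**2 - 25/2 - 25/4*2)*7)*45 = ((4 + 4 - 25*1/2 - 25/2)*7)*45 = ((4 + 4 - 25/2 - 25/2)*7)*45 = -17*7*45 = -119*45 = -5355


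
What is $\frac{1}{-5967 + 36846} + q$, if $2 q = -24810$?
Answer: $- \frac{383053994}{30879} \approx -12405.0$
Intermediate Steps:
$q = -12405$ ($q = \frac{1}{2} \left(-24810\right) = -12405$)
$\frac{1}{-5967 + 36846} + q = \frac{1}{-5967 + 36846} - 12405 = \frac{1}{30879} - 12405 = - \frac{383053994}{30879}$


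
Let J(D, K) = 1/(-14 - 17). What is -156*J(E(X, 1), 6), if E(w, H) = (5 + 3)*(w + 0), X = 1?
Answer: 156/31 ≈ 5.0323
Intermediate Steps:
E(w, H) = 8*w
J(D, K) = -1/31 (J(D, K) = 1/(-31) = -1/31)
-156*J(E(X, 1), 6) = -156*(-1/31) = 156/31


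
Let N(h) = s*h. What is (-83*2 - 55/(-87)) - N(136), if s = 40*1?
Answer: -487667/87 ≈ -5605.4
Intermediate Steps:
s = 40
N(h) = 40*h
(-83*2 - 55/(-87)) - N(136) = (-83*2 - 55/(-87)) - 40*136 = (-166 - 55*(-1/87)) - 1*5440 = (-166 + 55/87) - 5440 = -14387/87 - 5440 = -487667/87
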